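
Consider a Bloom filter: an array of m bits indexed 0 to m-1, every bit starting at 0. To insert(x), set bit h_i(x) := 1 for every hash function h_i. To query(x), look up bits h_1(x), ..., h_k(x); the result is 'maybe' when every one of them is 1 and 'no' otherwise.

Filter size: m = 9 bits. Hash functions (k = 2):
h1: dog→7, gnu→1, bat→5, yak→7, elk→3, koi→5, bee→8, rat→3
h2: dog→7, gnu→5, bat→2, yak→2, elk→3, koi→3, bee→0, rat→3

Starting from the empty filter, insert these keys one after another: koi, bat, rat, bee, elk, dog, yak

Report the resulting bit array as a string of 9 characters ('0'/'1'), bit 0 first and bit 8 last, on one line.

Start: bits=000000000
After insert 'koi': sets bits 3 5 -> bits=000101000
After insert 'bat': sets bits 2 5 -> bits=001101000
After insert 'rat': sets bits 3 -> bits=001101000
After insert 'bee': sets bits 0 8 -> bits=101101001
After insert 'elk': sets bits 3 -> bits=101101001
After insert 'dog': sets bits 7 -> bits=101101011
After insert 'yak': sets bits 2 7 -> bits=101101011

Answer: 101101011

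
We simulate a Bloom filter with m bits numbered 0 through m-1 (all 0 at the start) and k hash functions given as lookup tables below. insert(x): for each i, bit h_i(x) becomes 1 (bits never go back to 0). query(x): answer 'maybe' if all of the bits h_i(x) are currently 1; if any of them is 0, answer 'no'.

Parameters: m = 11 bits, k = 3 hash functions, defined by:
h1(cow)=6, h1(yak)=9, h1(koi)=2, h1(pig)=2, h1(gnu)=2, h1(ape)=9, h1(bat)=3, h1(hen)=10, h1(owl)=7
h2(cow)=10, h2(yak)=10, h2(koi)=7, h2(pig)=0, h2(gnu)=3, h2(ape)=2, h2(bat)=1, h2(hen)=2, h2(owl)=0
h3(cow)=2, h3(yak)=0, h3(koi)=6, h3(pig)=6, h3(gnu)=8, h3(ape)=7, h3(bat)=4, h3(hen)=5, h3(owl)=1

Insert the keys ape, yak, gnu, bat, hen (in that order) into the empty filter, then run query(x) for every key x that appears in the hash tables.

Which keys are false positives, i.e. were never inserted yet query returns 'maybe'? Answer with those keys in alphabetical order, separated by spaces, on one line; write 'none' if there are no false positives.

Answer: owl

Derivation:
Start: bits=00000000000
After insert 'ape': sets bits 2 7 9 -> bits=00100001010
After insert 'yak': sets bits 0 9 10 -> bits=10100001011
After insert 'gnu': sets bits 2 3 8 -> bits=10110001111
After insert 'bat': sets bits 1 3 4 -> bits=11111001111
After insert 'hen': sets bits 2 5 10 -> bits=11111101111
Not inserted: cow koi owl pig — query each against bits=11111101111:
query cow: checks bit2=1, bit6=0, bit10=1 (has a 0) -> no => not a false positive
query koi: checks bit2=1, bit6=0, bit7=1 (has a 0) -> no => not a false positive
query owl: checks bit0=1, bit1=1, bit7=1 (all 1) -> maybe => FALSE POSITIVE
query pig: checks bit0=1, bit2=1, bit6=0 (has a 0) -> no => not a false positive
False positives (alphabetical): owl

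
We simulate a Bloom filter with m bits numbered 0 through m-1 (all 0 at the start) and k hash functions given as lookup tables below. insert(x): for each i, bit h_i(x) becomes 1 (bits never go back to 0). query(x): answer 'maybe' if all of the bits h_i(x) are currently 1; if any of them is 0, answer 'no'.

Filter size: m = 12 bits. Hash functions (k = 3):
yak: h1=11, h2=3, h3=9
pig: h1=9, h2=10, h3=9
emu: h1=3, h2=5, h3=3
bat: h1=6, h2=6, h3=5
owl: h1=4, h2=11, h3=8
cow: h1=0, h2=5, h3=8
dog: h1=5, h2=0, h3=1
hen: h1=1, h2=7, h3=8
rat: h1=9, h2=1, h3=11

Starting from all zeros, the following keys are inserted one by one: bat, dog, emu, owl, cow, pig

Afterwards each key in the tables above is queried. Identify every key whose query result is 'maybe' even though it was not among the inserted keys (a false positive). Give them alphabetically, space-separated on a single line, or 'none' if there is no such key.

Answer: rat yak

Derivation:
Start: bits=000000000000
After insert 'bat': sets bits 5 6 -> bits=000001100000
After insert 'dog': sets bits 0 1 5 -> bits=110001100000
After insert 'emu': sets bits 3 5 -> bits=110101100000
After insert 'owl': sets bits 4 8 11 -> bits=110111101001
After insert 'cow': sets bits 0 5 8 -> bits=110111101001
After insert 'pig': sets bits 9 10 -> bits=110111101111
Not inserted: hen rat yak — query each against bits=110111101111:
query hen: checks bit1=1, bit7=0, bit8=1 (has a 0) -> no => not a false positive
query rat: checks bit1=1, bit9=1, bit11=1 (all 1) -> maybe => FALSE POSITIVE
query yak: checks bit3=1, bit9=1, bit11=1 (all 1) -> maybe => FALSE POSITIVE
False positives (alphabetical): rat yak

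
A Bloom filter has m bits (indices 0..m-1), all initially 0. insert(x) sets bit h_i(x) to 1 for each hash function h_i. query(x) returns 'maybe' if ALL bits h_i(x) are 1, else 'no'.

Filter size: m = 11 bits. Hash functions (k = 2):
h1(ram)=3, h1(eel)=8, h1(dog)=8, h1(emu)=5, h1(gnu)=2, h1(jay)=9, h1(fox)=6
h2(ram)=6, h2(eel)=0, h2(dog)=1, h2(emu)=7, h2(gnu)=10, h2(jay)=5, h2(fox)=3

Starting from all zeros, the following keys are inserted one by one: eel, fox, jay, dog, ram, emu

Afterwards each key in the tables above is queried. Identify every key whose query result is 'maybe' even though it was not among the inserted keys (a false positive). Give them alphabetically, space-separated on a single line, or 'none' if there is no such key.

Start: bits=00000000000
After insert 'eel': sets bits 0 8 -> bits=10000000100
After insert 'fox': sets bits 3 6 -> bits=10010010100
After insert 'jay': sets bits 5 9 -> bits=10010110110
After insert 'dog': sets bits 1 8 -> bits=11010110110
After insert 'ram': sets bits 3 6 -> bits=11010110110
After insert 'emu': sets bits 5 7 -> bits=11010111110
Not inserted: gnu — query each against bits=11010111110:
query gnu: checks bit2=0, bit10=0 (has a 0) -> no => not a false positive
False positives (alphabetical): none

Answer: none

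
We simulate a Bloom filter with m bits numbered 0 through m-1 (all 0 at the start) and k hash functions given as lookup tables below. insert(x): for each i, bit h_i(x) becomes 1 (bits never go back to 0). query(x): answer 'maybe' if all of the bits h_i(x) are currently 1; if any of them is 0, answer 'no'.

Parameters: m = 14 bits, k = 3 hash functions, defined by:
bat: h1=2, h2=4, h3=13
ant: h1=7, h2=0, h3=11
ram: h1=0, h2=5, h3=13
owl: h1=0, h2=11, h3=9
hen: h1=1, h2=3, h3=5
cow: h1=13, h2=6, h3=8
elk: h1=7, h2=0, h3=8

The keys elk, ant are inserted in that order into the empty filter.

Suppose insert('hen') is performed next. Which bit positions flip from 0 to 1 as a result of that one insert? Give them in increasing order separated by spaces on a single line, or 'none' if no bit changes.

Start: bits=00000000000000
After insert 'elk': sets bits 0 7 8 -> bits=10000001100000
After insert 'ant': sets bits 0 7 11 -> bits=10000001100100
insert 'hen' would touch bits 1 3 5; currently bit1=0, bit3=0, bit5=0
Bits that are 0 among those (would change 0->1): 1 3 5

Answer: 1 3 5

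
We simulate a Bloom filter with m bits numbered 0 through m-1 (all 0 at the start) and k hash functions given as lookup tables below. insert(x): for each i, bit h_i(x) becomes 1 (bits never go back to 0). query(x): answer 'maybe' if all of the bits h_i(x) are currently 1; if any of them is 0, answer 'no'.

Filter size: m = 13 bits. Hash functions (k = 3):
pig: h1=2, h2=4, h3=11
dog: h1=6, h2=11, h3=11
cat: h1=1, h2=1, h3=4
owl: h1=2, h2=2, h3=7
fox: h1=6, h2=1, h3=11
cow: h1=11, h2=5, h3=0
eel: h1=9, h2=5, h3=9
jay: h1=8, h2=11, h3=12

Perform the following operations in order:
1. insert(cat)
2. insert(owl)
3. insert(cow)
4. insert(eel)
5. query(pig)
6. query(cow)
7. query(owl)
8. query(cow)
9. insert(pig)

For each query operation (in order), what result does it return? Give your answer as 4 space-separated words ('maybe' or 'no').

Start: bits=0000000000000
Op 1: insert cat -> sets bits 1 4 -> bits=0100100000000
Op 2: insert owl -> sets bits 2 7 -> bits=0110100100000
Op 3: insert cow -> sets bits 0 5 11 -> bits=1110110100010
Op 4: insert eel -> sets bits 5 9 -> bits=1110110101010
Op 5: query pig -> checks bit2=1, bit4=1, bit11=1 (all 1) -> maybe
Op 6: query cow -> checks bit0=1, bit5=1, bit11=1 (all 1) -> maybe
Op 7: query owl -> checks bit2=1, bit7=1 (all 1) -> maybe
Op 8: query cow -> checks bit0=1, bit5=1, bit11=1 (all 1) -> maybe
Op 9: insert pig -> sets bits 2 4 11 -> bits=1110110101010
Query results in order: maybe maybe maybe maybe

Answer: maybe maybe maybe maybe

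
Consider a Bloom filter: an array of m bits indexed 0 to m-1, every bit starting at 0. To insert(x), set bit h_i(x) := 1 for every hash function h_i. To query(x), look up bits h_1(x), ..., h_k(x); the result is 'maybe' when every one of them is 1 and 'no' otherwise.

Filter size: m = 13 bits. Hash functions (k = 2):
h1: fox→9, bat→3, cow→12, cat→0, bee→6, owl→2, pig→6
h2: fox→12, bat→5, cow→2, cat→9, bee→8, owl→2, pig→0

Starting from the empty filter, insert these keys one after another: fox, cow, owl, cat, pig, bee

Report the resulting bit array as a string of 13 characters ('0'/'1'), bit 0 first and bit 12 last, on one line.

Start: bits=0000000000000
After insert 'fox': sets bits 9 12 -> bits=0000000001001
After insert 'cow': sets bits 2 12 -> bits=0010000001001
After insert 'owl': sets bits 2 -> bits=0010000001001
After insert 'cat': sets bits 0 9 -> bits=1010000001001
After insert 'pig': sets bits 0 6 -> bits=1010001001001
After insert 'bee': sets bits 6 8 -> bits=1010001011001

Answer: 1010001011001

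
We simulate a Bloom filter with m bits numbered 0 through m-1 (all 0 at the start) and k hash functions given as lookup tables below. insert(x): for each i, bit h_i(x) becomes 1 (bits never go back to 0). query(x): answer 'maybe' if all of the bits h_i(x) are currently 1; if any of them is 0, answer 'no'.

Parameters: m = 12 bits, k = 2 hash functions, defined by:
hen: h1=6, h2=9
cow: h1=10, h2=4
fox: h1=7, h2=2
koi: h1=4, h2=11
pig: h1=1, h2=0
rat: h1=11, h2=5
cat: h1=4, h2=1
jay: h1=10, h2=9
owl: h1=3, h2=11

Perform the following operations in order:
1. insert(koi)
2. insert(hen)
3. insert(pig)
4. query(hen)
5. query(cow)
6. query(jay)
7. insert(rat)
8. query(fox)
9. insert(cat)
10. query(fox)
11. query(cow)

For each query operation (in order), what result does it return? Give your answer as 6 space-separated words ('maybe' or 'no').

Start: bits=000000000000
Op 1: insert koi -> sets bits 4 11 -> bits=000010000001
Op 2: insert hen -> sets bits 6 9 -> bits=000010100101
Op 3: insert pig -> sets bits 0 1 -> bits=110010100101
Op 4: query hen -> checks bit6=1, bit9=1 (all 1) -> maybe
Op 5: query cow -> checks bit4=1, bit10=0 (has a 0) -> no
Op 6: query jay -> checks bit9=1, bit10=0 (has a 0) -> no
Op 7: insert rat -> sets bits 5 11 -> bits=110011100101
Op 8: query fox -> checks bit2=0, bit7=0 (has a 0) -> no
Op 9: insert cat -> sets bits 1 4 -> bits=110011100101
Op 10: query fox -> checks bit2=0, bit7=0 (has a 0) -> no
Op 11: query cow -> checks bit4=1, bit10=0 (has a 0) -> no
Query results in order: maybe no no no no no

Answer: maybe no no no no no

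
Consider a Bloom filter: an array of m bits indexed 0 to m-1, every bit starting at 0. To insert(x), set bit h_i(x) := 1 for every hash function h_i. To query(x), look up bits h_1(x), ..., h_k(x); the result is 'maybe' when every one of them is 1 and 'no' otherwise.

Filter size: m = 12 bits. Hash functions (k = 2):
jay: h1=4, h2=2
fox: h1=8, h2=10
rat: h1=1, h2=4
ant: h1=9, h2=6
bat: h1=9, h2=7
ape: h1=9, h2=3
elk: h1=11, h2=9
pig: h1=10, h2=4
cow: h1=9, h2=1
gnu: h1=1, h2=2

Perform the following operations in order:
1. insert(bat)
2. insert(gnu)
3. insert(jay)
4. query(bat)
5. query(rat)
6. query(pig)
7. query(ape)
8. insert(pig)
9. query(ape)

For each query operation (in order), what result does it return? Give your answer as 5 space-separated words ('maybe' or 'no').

Start: bits=000000000000
Op 1: insert bat -> sets bits 7 9 -> bits=000000010100
Op 2: insert gnu -> sets bits 1 2 -> bits=011000010100
Op 3: insert jay -> sets bits 2 4 -> bits=011010010100
Op 4: query bat -> checks bit7=1, bit9=1 (all 1) -> maybe
Op 5: query rat -> checks bit1=1, bit4=1 (all 1) -> maybe
Op 6: query pig -> checks bit4=1, bit10=0 (has a 0) -> no
Op 7: query ape -> checks bit3=0, bit9=1 (has a 0) -> no
Op 8: insert pig -> sets bits 4 10 -> bits=011010010110
Op 9: query ape -> checks bit3=0, bit9=1 (has a 0) -> no
Query results in order: maybe maybe no no no

Answer: maybe maybe no no no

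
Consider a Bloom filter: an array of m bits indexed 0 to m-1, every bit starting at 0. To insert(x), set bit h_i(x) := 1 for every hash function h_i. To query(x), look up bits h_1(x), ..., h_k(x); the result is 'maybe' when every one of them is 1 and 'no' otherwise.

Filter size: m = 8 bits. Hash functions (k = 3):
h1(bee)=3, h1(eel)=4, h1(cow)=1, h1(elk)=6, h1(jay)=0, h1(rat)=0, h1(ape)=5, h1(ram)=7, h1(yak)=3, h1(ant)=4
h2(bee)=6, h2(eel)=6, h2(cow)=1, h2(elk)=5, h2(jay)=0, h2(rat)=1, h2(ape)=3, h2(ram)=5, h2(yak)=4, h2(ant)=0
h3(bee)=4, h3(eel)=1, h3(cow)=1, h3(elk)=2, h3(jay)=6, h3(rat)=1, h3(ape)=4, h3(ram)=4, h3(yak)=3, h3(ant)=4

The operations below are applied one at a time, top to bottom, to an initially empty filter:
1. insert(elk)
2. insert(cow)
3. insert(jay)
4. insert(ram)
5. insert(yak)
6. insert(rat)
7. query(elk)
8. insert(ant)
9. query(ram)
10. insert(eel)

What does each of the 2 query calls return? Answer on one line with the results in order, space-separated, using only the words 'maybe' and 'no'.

Start: bits=00000000
Op 1: insert elk -> sets bits 2 5 6 -> bits=00100110
Op 2: insert cow -> sets bits 1 -> bits=01100110
Op 3: insert jay -> sets bits 0 6 -> bits=11100110
Op 4: insert ram -> sets bits 4 5 7 -> bits=11101111
Op 5: insert yak -> sets bits 3 4 -> bits=11111111
Op 6: insert rat -> sets bits 0 1 -> bits=11111111
Op 7: query elk -> checks bit2=1, bit5=1, bit6=1 (all 1) -> maybe
Op 8: insert ant -> sets bits 0 4 -> bits=11111111
Op 9: query ram -> checks bit4=1, bit5=1, bit7=1 (all 1) -> maybe
Op 10: insert eel -> sets bits 1 4 6 -> bits=11111111
Query results in order: maybe maybe

Answer: maybe maybe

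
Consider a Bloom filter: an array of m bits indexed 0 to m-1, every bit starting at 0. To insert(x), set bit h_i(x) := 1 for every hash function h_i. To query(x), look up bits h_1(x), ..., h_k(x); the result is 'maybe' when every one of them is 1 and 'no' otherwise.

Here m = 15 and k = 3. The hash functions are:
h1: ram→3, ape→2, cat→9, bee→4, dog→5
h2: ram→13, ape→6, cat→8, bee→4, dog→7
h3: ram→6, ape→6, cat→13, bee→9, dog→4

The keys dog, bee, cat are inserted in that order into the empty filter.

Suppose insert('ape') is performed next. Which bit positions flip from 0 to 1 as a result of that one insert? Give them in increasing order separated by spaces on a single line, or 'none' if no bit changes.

Start: bits=000000000000000
After insert 'dog': sets bits 4 5 7 -> bits=000011010000000
After insert 'bee': sets bits 4 9 -> bits=000011010100000
After insert 'cat': sets bits 8 9 13 -> bits=000011011100010
insert 'ape' would touch bits 2 6; currently bit2=0, bit6=0
Bits that are 0 among those (would change 0->1): 2 6

Answer: 2 6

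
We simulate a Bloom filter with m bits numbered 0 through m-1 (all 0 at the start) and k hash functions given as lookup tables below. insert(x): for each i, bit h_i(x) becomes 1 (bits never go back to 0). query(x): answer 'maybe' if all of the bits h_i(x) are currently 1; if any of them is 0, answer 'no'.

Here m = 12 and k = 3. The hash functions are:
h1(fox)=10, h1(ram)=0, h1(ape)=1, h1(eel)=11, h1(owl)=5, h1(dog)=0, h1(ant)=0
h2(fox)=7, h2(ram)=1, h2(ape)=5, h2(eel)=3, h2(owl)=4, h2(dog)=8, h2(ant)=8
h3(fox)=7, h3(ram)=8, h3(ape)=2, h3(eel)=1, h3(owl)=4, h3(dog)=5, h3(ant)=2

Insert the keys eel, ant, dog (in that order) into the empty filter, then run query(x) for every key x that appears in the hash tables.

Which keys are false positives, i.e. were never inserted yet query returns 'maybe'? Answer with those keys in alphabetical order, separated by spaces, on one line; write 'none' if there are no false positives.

Answer: ape ram

Derivation:
Start: bits=000000000000
After insert 'eel': sets bits 1 3 11 -> bits=010100000001
After insert 'ant': sets bits 0 2 8 -> bits=111100001001
After insert 'dog': sets bits 0 5 8 -> bits=111101001001
Not inserted: ape fox owl ram — query each against bits=111101001001:
query ape: checks bit1=1, bit2=1, bit5=1 (all 1) -> maybe => FALSE POSITIVE
query fox: checks bit7=0, bit10=0 (has a 0) -> no => not a false positive
query owl: checks bit4=0, bit5=1 (has a 0) -> no => not a false positive
query ram: checks bit0=1, bit1=1, bit8=1 (all 1) -> maybe => FALSE POSITIVE
False positives (alphabetical): ape ram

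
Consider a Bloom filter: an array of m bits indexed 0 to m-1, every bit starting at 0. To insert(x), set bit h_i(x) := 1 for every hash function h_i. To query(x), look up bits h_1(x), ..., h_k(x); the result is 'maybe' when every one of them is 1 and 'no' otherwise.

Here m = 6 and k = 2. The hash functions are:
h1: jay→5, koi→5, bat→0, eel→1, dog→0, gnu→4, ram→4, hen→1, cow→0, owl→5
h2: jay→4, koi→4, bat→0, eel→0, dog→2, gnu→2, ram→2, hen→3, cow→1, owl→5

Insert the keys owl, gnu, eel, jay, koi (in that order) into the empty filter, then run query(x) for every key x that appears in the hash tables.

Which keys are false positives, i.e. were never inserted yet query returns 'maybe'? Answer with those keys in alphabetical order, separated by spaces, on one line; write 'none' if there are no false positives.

Answer: bat cow dog ram

Derivation:
Start: bits=000000
After insert 'owl': sets bits 5 -> bits=000001
After insert 'gnu': sets bits 2 4 -> bits=001011
After insert 'eel': sets bits 0 1 -> bits=111011
After insert 'jay': sets bits 4 5 -> bits=111011
After insert 'koi': sets bits 4 5 -> bits=111011
Not inserted: bat cow dog hen ram — query each against bits=111011:
query bat: checks bit0=1 (all 1) -> maybe => FALSE POSITIVE
query cow: checks bit0=1, bit1=1 (all 1) -> maybe => FALSE POSITIVE
query dog: checks bit0=1, bit2=1 (all 1) -> maybe => FALSE POSITIVE
query hen: checks bit1=1, bit3=0 (has a 0) -> no => not a false positive
query ram: checks bit2=1, bit4=1 (all 1) -> maybe => FALSE POSITIVE
False positives (alphabetical): bat cow dog ram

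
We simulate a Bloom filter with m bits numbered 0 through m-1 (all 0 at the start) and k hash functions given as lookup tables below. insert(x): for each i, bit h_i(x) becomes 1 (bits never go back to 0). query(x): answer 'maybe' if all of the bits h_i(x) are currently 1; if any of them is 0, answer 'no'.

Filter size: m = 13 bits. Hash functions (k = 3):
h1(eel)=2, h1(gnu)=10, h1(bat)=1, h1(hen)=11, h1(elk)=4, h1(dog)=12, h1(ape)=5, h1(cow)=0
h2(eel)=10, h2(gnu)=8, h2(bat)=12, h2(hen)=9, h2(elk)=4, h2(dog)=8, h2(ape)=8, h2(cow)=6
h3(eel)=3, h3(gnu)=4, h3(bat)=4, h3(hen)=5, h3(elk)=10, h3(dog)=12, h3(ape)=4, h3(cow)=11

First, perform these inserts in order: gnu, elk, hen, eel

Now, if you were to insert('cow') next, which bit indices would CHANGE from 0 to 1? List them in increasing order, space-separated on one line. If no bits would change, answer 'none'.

Answer: 0 6

Derivation:
Start: bits=0000000000000
After insert 'gnu': sets bits 4 8 10 -> bits=0000100010100
After insert 'elk': sets bits 4 10 -> bits=0000100010100
After insert 'hen': sets bits 5 9 11 -> bits=0000110011110
After insert 'eel': sets bits 2 3 10 -> bits=0011110011110
insert 'cow' would touch bits 0 6 11; currently bit0=0, bit6=0, bit11=1
Bits that are 0 among those (would change 0->1): 0 6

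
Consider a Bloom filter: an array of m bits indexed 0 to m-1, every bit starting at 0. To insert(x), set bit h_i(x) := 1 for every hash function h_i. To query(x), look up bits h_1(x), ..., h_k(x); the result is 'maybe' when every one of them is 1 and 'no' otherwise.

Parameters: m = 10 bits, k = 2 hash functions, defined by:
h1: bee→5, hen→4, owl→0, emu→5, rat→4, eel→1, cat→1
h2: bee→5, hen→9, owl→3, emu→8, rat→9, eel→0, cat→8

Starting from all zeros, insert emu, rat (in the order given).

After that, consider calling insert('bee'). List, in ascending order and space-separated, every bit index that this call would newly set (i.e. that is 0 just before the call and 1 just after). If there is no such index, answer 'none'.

Start: bits=0000000000
After insert 'emu': sets bits 5 8 -> bits=0000010010
After insert 'rat': sets bits 4 9 -> bits=0000110011
insert 'bee' would touch bits 5; currently bit5=1
Bits that are 0 among those (would change 0->1): none

Answer: none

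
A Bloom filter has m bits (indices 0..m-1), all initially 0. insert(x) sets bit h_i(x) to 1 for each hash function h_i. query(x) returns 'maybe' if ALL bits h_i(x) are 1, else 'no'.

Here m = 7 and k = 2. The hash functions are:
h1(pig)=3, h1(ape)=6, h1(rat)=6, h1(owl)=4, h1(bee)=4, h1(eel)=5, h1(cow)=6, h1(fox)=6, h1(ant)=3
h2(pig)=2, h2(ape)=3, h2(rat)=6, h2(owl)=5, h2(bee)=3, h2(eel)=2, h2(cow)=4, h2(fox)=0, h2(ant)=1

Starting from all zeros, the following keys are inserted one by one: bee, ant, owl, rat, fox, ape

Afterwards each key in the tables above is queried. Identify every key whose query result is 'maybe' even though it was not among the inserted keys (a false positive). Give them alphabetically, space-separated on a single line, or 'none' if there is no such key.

Start: bits=0000000
After insert 'bee': sets bits 3 4 -> bits=0001100
After insert 'ant': sets bits 1 3 -> bits=0101100
After insert 'owl': sets bits 4 5 -> bits=0101110
After insert 'rat': sets bits 6 -> bits=0101111
After insert 'fox': sets bits 0 6 -> bits=1101111
After insert 'ape': sets bits 3 6 -> bits=1101111
Not inserted: cow eel pig — query each against bits=1101111:
query cow: checks bit4=1, bit6=1 (all 1) -> maybe => FALSE POSITIVE
query eel: checks bit2=0, bit5=1 (has a 0) -> no => not a false positive
query pig: checks bit2=0, bit3=1 (has a 0) -> no => not a false positive
False positives (alphabetical): cow

Answer: cow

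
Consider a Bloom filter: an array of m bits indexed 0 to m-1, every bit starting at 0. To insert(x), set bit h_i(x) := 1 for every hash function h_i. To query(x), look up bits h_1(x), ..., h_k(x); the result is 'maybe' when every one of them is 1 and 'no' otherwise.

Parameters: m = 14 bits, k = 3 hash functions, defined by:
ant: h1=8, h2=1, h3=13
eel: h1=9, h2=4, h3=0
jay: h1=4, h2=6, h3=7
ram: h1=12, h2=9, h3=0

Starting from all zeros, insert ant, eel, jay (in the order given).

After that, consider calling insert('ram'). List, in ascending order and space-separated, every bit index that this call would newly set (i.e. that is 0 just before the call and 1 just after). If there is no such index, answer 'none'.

Start: bits=00000000000000
After insert 'ant': sets bits 1 8 13 -> bits=01000000100001
After insert 'eel': sets bits 0 4 9 -> bits=11001000110001
After insert 'jay': sets bits 4 6 7 -> bits=11001011110001
insert 'ram' would touch bits 0 9 12; currently bit0=1, bit9=1, bit12=0
Bits that are 0 among those (would change 0->1): 12

Answer: 12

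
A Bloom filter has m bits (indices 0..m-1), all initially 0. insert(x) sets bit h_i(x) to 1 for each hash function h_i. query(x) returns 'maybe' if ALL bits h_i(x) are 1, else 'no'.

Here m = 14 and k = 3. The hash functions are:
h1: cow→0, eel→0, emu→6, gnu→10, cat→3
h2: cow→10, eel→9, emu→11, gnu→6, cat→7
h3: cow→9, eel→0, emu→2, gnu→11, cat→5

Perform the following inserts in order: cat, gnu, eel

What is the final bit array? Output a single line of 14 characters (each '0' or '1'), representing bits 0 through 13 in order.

Answer: 10010111011100

Derivation:
Start: bits=00000000000000
After insert 'cat': sets bits 3 5 7 -> bits=00010101000000
After insert 'gnu': sets bits 6 10 11 -> bits=00010111001100
After insert 'eel': sets bits 0 9 -> bits=10010111011100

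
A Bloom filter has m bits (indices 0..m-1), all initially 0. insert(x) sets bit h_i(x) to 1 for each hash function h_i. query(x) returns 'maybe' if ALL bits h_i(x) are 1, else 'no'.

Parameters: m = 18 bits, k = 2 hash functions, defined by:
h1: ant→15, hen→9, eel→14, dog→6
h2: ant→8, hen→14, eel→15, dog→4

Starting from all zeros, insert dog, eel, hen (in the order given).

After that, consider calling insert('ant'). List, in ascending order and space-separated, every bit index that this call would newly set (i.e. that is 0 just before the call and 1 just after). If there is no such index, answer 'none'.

Answer: 8

Derivation:
Start: bits=000000000000000000
After insert 'dog': sets bits 4 6 -> bits=000010100000000000
After insert 'eel': sets bits 14 15 -> bits=000010100000001100
After insert 'hen': sets bits 9 14 -> bits=000010100100001100
insert 'ant' would touch bits 8 15; currently bit8=0, bit15=1
Bits that are 0 among those (would change 0->1): 8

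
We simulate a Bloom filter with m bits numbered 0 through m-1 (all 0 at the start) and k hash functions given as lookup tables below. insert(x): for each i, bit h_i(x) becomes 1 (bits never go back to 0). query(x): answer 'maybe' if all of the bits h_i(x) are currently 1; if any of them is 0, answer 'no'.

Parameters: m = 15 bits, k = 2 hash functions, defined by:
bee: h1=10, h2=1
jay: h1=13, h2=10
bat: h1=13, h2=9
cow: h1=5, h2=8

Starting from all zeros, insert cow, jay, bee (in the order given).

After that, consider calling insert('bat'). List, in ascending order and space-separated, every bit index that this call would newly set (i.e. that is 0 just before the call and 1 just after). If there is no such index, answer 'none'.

Answer: 9

Derivation:
Start: bits=000000000000000
After insert 'cow': sets bits 5 8 -> bits=000001001000000
After insert 'jay': sets bits 10 13 -> bits=000001001010010
After insert 'bee': sets bits 1 10 -> bits=010001001010010
insert 'bat' would touch bits 9 13; currently bit9=0, bit13=1
Bits that are 0 among those (would change 0->1): 9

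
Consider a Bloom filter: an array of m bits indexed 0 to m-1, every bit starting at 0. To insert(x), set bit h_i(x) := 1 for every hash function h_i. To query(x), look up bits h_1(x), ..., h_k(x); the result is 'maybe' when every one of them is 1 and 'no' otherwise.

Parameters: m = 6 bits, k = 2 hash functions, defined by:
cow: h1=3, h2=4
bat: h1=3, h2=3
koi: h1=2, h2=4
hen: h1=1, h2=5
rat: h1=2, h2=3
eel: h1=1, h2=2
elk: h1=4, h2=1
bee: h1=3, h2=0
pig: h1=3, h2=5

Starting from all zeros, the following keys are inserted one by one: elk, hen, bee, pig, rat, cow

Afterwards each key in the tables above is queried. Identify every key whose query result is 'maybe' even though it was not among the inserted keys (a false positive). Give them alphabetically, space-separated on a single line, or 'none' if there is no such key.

Start: bits=000000
After insert 'elk': sets bits 1 4 -> bits=010010
After insert 'hen': sets bits 1 5 -> bits=010011
After insert 'bee': sets bits 0 3 -> bits=110111
After insert 'pig': sets bits 3 5 -> bits=110111
After insert 'rat': sets bits 2 3 -> bits=111111
After insert 'cow': sets bits 3 4 -> bits=111111
Not inserted: bat eel koi — query each against bits=111111:
query bat: checks bit3=1 (all 1) -> maybe => FALSE POSITIVE
query eel: checks bit1=1, bit2=1 (all 1) -> maybe => FALSE POSITIVE
query koi: checks bit2=1, bit4=1 (all 1) -> maybe => FALSE POSITIVE
False positives (alphabetical): bat eel koi

Answer: bat eel koi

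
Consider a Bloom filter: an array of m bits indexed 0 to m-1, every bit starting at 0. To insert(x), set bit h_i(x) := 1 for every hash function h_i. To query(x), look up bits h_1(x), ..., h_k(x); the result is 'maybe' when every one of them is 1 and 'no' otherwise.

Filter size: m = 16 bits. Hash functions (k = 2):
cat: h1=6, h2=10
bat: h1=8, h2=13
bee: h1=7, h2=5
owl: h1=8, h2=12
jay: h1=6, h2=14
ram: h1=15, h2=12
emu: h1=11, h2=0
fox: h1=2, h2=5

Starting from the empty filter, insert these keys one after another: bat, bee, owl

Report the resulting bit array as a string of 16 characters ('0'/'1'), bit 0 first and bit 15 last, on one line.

Start: bits=0000000000000000
After insert 'bat': sets bits 8 13 -> bits=0000000010000100
After insert 'bee': sets bits 5 7 -> bits=0000010110000100
After insert 'owl': sets bits 8 12 -> bits=0000010110001100

Answer: 0000010110001100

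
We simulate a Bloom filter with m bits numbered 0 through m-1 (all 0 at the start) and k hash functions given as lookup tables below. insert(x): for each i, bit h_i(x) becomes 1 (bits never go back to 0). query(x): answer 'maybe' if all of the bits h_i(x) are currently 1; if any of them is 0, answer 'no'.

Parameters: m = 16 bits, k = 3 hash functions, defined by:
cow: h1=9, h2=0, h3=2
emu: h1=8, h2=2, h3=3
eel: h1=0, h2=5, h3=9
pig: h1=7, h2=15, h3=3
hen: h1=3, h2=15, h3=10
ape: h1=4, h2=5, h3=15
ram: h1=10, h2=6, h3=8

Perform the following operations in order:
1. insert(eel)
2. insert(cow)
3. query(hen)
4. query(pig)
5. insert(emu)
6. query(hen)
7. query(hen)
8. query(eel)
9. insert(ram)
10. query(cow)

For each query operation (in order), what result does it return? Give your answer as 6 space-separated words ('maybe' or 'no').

Answer: no no no no maybe maybe

Derivation:
Start: bits=0000000000000000
Op 1: insert eel -> sets bits 0 5 9 -> bits=1000010001000000
Op 2: insert cow -> sets bits 0 2 9 -> bits=1010010001000000
Op 3: query hen -> checks bit3=0, bit10=0, bit15=0 (has a 0) -> no
Op 4: query pig -> checks bit3=0, bit7=0, bit15=0 (has a 0) -> no
Op 5: insert emu -> sets bits 2 3 8 -> bits=1011010011000000
Op 6: query hen -> checks bit3=1, bit10=0, bit15=0 (has a 0) -> no
Op 7: query hen -> checks bit3=1, bit10=0, bit15=0 (has a 0) -> no
Op 8: query eel -> checks bit0=1, bit5=1, bit9=1 (all 1) -> maybe
Op 9: insert ram -> sets bits 6 8 10 -> bits=1011011011100000
Op 10: query cow -> checks bit0=1, bit2=1, bit9=1 (all 1) -> maybe
Query results in order: no no no no maybe maybe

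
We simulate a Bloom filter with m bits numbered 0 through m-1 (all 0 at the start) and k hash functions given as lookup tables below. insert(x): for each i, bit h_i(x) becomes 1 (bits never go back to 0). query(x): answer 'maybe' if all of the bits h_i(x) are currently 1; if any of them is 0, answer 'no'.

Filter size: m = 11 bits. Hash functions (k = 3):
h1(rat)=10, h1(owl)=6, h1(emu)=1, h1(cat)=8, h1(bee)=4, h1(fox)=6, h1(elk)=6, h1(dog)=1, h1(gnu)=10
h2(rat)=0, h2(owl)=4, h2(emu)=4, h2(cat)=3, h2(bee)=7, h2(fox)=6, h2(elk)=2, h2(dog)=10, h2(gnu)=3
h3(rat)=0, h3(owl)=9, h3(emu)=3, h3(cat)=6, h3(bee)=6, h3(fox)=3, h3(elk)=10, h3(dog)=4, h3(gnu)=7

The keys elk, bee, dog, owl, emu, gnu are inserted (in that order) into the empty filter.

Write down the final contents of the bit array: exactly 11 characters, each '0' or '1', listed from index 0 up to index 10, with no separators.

Answer: 01111011011

Derivation:
Start: bits=00000000000
After insert 'elk': sets bits 2 6 10 -> bits=00100010001
After insert 'bee': sets bits 4 6 7 -> bits=00101011001
After insert 'dog': sets bits 1 4 10 -> bits=01101011001
After insert 'owl': sets bits 4 6 9 -> bits=01101011011
After insert 'emu': sets bits 1 3 4 -> bits=01111011011
After insert 'gnu': sets bits 3 7 10 -> bits=01111011011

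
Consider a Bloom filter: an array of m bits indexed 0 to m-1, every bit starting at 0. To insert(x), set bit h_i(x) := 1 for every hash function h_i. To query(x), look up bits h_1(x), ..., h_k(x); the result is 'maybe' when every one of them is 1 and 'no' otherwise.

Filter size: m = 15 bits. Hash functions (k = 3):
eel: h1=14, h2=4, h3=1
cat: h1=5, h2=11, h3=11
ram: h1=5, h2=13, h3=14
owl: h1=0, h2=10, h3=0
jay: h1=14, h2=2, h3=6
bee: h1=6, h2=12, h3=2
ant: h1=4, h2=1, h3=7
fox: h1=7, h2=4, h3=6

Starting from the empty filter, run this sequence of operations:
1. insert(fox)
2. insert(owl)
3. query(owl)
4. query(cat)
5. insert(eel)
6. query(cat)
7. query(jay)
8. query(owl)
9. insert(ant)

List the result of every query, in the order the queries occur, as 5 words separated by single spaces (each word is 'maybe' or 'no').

Answer: maybe no no no maybe

Derivation:
Start: bits=000000000000000
Op 1: insert fox -> sets bits 4 6 7 -> bits=000010110000000
Op 2: insert owl -> sets bits 0 10 -> bits=100010110010000
Op 3: query owl -> checks bit0=1, bit10=1 (all 1) -> maybe
Op 4: query cat -> checks bit5=0, bit11=0 (has a 0) -> no
Op 5: insert eel -> sets bits 1 4 14 -> bits=110010110010001
Op 6: query cat -> checks bit5=0, bit11=0 (has a 0) -> no
Op 7: query jay -> checks bit2=0, bit6=1, bit14=1 (has a 0) -> no
Op 8: query owl -> checks bit0=1, bit10=1 (all 1) -> maybe
Op 9: insert ant -> sets bits 1 4 7 -> bits=110010110010001
Query results in order: maybe no no no maybe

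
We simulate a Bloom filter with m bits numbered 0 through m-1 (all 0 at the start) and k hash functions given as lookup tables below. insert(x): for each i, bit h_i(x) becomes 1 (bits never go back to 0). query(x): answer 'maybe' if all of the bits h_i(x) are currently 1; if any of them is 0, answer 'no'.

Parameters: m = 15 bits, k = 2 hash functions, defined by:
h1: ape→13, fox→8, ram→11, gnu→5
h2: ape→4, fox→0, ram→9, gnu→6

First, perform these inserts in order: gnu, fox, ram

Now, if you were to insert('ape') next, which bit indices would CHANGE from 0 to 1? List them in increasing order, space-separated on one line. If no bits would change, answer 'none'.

Start: bits=000000000000000
After insert 'gnu': sets bits 5 6 -> bits=000001100000000
After insert 'fox': sets bits 0 8 -> bits=100001101000000
After insert 'ram': sets bits 9 11 -> bits=100001101101000
insert 'ape' would touch bits 4 13; currently bit4=0, bit13=0
Bits that are 0 among those (would change 0->1): 4 13

Answer: 4 13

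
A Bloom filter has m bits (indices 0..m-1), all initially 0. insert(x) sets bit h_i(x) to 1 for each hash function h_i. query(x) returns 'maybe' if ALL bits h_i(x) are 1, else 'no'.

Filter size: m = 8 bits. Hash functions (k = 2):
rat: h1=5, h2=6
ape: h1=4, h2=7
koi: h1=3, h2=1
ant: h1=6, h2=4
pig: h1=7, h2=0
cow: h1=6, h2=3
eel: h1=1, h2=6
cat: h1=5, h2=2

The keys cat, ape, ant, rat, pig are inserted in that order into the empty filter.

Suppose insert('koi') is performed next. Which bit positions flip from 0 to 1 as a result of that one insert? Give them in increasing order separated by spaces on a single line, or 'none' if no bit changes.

Answer: 1 3

Derivation:
Start: bits=00000000
After insert 'cat': sets bits 2 5 -> bits=00100100
After insert 'ape': sets bits 4 7 -> bits=00101101
After insert 'ant': sets bits 4 6 -> bits=00101111
After insert 'rat': sets bits 5 6 -> bits=00101111
After insert 'pig': sets bits 0 7 -> bits=10101111
insert 'koi' would touch bits 1 3; currently bit1=0, bit3=0
Bits that are 0 among those (would change 0->1): 1 3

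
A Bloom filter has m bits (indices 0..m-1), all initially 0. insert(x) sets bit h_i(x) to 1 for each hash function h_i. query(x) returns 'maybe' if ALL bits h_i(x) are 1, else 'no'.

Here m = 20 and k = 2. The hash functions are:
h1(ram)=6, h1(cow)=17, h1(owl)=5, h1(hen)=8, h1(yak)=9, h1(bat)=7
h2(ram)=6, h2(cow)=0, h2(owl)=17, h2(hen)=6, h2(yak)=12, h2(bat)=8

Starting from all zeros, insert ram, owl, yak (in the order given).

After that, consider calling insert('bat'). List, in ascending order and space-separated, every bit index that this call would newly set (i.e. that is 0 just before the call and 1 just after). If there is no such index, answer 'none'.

Answer: 7 8

Derivation:
Start: bits=00000000000000000000
After insert 'ram': sets bits 6 -> bits=00000010000000000000
After insert 'owl': sets bits 5 17 -> bits=00000110000000000100
After insert 'yak': sets bits 9 12 -> bits=00000110010010000100
insert 'bat' would touch bits 7 8; currently bit7=0, bit8=0
Bits that are 0 among those (would change 0->1): 7 8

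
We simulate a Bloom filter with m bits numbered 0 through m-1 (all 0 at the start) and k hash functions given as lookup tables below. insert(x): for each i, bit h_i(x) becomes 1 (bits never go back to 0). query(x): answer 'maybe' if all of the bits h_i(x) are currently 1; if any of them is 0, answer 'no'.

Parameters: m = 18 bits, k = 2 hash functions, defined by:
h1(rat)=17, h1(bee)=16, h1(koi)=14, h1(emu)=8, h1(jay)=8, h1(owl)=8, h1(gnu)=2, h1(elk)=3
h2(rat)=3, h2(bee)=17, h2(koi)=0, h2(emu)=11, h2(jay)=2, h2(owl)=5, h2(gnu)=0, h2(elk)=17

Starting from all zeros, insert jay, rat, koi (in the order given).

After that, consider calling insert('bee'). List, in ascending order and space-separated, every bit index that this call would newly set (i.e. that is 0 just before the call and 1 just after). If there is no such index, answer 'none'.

Answer: 16

Derivation:
Start: bits=000000000000000000
After insert 'jay': sets bits 2 8 -> bits=001000001000000000
After insert 'rat': sets bits 3 17 -> bits=001100001000000001
After insert 'koi': sets bits 0 14 -> bits=101100001000001001
insert 'bee' would touch bits 16 17; currently bit16=0, bit17=1
Bits that are 0 among those (would change 0->1): 16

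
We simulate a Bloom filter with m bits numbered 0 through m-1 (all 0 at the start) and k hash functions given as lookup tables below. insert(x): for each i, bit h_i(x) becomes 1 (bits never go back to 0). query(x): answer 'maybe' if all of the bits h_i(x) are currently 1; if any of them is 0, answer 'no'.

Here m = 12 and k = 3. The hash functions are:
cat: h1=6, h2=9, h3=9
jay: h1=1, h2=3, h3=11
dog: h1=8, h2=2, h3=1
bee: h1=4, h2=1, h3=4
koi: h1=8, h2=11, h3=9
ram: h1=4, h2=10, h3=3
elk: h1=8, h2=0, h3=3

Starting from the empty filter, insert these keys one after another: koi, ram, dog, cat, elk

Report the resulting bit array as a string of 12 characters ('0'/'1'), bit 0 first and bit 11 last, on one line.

Start: bits=000000000000
After insert 'koi': sets bits 8 9 11 -> bits=000000001101
After insert 'ram': sets bits 3 4 10 -> bits=000110001111
After insert 'dog': sets bits 1 2 8 -> bits=011110001111
After insert 'cat': sets bits 6 9 -> bits=011110101111
After insert 'elk': sets bits 0 3 8 -> bits=111110101111

Answer: 111110101111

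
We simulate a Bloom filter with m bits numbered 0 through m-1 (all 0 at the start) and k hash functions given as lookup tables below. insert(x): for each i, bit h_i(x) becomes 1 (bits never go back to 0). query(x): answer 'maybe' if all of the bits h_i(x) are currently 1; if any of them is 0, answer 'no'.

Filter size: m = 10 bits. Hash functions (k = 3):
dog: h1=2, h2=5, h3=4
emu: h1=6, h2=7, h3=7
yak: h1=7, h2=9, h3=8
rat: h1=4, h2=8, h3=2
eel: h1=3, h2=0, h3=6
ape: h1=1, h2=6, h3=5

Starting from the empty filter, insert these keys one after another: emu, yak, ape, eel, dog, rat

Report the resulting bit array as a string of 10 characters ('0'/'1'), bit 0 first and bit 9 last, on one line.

Start: bits=0000000000
After insert 'emu': sets bits 6 7 -> bits=0000001100
After insert 'yak': sets bits 7 8 9 -> bits=0000001111
After insert 'ape': sets bits 1 5 6 -> bits=0100011111
After insert 'eel': sets bits 0 3 6 -> bits=1101011111
After insert 'dog': sets bits 2 4 5 -> bits=1111111111
After insert 'rat': sets bits 2 4 8 -> bits=1111111111

Answer: 1111111111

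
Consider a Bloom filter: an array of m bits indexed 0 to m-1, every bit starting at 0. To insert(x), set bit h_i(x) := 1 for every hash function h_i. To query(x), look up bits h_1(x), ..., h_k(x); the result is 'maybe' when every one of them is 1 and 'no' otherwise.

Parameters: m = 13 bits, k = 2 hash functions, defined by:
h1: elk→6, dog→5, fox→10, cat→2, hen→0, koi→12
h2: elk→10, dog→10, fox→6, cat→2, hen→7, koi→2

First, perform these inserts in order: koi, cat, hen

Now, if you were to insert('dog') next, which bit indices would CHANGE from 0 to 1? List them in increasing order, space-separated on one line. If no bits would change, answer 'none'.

Answer: 5 10

Derivation:
Start: bits=0000000000000
After insert 'koi': sets bits 2 12 -> bits=0010000000001
After insert 'cat': sets bits 2 -> bits=0010000000001
After insert 'hen': sets bits 0 7 -> bits=1010000100001
insert 'dog' would touch bits 5 10; currently bit5=0, bit10=0
Bits that are 0 among those (would change 0->1): 5 10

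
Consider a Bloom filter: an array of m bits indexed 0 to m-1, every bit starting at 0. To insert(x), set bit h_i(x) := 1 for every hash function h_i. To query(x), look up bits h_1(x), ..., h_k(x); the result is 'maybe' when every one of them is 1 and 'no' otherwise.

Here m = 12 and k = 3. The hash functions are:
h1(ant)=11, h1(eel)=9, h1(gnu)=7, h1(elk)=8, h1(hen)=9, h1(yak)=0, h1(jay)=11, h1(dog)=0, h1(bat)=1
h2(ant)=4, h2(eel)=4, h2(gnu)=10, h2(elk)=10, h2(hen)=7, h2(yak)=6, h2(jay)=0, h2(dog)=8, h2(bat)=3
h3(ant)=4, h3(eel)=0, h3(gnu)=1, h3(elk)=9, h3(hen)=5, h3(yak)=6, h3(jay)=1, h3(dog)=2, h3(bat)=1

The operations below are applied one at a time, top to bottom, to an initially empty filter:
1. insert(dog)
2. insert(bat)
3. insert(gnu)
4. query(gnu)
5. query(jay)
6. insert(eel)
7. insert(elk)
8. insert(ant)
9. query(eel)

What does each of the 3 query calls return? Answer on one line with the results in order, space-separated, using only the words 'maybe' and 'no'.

Answer: maybe no maybe

Derivation:
Start: bits=000000000000
Op 1: insert dog -> sets bits 0 2 8 -> bits=101000001000
Op 2: insert bat -> sets bits 1 3 -> bits=111100001000
Op 3: insert gnu -> sets bits 1 7 10 -> bits=111100011010
Op 4: query gnu -> checks bit1=1, bit7=1, bit10=1 (all 1) -> maybe
Op 5: query jay -> checks bit0=1, bit1=1, bit11=0 (has a 0) -> no
Op 6: insert eel -> sets bits 0 4 9 -> bits=111110011110
Op 7: insert elk -> sets bits 8 9 10 -> bits=111110011110
Op 8: insert ant -> sets bits 4 11 -> bits=111110011111
Op 9: query eel -> checks bit0=1, bit4=1, bit9=1 (all 1) -> maybe
Query results in order: maybe no maybe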